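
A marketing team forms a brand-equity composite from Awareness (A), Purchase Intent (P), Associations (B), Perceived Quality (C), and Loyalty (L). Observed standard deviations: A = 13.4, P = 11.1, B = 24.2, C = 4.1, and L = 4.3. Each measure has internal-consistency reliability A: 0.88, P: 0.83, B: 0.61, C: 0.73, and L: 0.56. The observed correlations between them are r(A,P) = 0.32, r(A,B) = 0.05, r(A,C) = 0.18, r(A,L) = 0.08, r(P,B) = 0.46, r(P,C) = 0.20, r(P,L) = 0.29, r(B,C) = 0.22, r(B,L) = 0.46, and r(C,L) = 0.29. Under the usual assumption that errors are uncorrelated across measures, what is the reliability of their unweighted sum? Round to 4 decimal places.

Var(A+P+B+C+L) = 13.4² + 11.1² + 24.2² + 4.1² + 4.3² + 2·[13.4·11.1·0.32 + 13.4·24.2·0.05 + 13.4·4.1·0.18 + 13.4·4.3·0.08 + 11.1·24.2·0.46 + 11.1·4.1·0.20 + 11.1·4.3·0.29 + 24.2·4.1·0.22 + 24.2·4.3·0.46 + 4.1·4.3·0.29] = 923.71 + 599.254 = 1522.96.
Because errors are independent across components, Cov(Tᵢ,Tⱼ) = Cov(Xᵢ,Xⱼ); the off-diagonal part of the true-score variance is the same as above.
True-score variance = [13.4²·0.88 + 11.1²·0.83 + 24.2²·0.61 + 4.1²·0.73 + 4.3²·0.56] + 599.254 = 640.143 + 599.254 = 1239.4.
Reliability = 1239.4 / 1522.96 = 0.8138.

0.8138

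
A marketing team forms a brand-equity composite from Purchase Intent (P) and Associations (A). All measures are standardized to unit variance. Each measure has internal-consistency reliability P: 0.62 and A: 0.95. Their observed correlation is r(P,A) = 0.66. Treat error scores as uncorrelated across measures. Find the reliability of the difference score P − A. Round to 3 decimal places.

0.368

Var(P−A) = 1 + 1 − 2·0.66 = 2 − 1.32 = 0.68.
Under uncorrelated errors the observed covariances equal the true-score covariances, so only the own-variance terms attenuate.
True-score variance = [0.62 + 0.95] − 1.32 = 1.57 − 1.32 = 0.25.
Reliability = 0.25 / 0.68 = 0.368.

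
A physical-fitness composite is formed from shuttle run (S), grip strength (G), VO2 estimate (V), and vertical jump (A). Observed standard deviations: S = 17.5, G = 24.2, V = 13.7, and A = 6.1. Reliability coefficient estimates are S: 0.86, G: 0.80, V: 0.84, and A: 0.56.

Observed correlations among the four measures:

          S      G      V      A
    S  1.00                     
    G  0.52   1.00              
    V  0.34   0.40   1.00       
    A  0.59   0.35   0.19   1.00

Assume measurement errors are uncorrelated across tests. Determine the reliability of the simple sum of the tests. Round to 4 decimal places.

0.9081

Var(S+G+V+A) = 17.5² + 24.2² + 13.7² + 6.1² + 2·[17.5·24.2·0.52 + 17.5·13.7·0.34 + 17.5·6.1·0.59 + 24.2·13.7·0.40 + 24.2·6.1·0.35 + 13.7·6.1·0.19] = 1116.79 + 1129.76 = 2246.55.
Under uncorrelated errors the observed covariances equal the true-score covariances, so only the own-variance terms attenuate.
True-score variance = [17.5²·0.86 + 24.2²·0.80 + 13.7²·0.84 + 6.1²·0.56] + 1129.76 = 910.384 + 1129.76 = 2040.14.
Reliability = 2040.14 / 2246.55 = 0.9081.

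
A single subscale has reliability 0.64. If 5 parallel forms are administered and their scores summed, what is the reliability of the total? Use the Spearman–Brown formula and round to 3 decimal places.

ρ_k = kρ / (1 + (k−1)ρ) = 5·0.64 / (1 + 4·0.64) = 3.200 / 3.560 = 0.899.

0.899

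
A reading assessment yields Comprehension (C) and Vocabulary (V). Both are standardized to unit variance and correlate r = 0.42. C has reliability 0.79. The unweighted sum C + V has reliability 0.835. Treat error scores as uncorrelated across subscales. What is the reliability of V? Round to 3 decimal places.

0.741

Var(C+V) = 2 + 2·0.42 = 2.840.
True-score variance = ρ_C + ρ_V + 2·0.42, so 0.835 = (0.79 + ρ_V + 0.84) / 2.840.
ρ_V = 0.835·2.840 − 0.79 − 0.84 = 0.741.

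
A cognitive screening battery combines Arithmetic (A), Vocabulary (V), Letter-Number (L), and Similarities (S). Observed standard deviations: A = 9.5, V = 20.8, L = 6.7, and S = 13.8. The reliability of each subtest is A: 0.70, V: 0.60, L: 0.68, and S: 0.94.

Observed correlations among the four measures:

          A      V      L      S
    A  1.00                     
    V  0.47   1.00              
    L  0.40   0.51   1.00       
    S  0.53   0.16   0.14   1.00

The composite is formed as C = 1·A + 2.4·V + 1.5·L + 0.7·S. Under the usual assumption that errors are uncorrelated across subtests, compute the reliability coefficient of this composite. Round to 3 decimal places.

0.740

Var(C) = 9.5² + 2.4²·20.8² + 1.5²·6.7² + 0.7²·13.8² + 2·[2.4·9.5·20.8·0.47 + 1.5·9.5·6.7·0.40 + 0.7·9.5·13.8·0.53 + 3.6·20.8·6.7·0.51 + 1.68·20.8·13.8·0.16 + 1.05·6.7·13.8·0.14] = 2776.57 + 1312.67 = 4089.24.
Under uncorrelated errors the observed covariances equal the true-score covariances, so only the own-variance terms attenuate.
True-score variance = [9.5²·0.70 + 2.4²·20.8²·0.60 + 1.5²·6.7²·0.68 + 0.7²·13.8²·0.94] + 1312.67 = 1714.78 + 1312.67 = 3027.44.
Reliability = 3027.44 / 4089.24 = 0.740.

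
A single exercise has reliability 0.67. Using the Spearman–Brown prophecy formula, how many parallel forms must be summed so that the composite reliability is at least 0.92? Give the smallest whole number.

6

k ≥ ρ*(1−ρ₁)/(ρ₁(1−ρ*)) = 0.92·0.33 / (0.67·0.08) = 5.664.
Smallest integer k = 6.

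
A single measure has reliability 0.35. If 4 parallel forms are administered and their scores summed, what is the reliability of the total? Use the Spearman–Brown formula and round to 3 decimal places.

ρ_k = kρ / (1 + (k−1)ρ) = 4·0.35 / (1 + 3·0.35) = 1.400 / 2.050 = 0.683.

0.683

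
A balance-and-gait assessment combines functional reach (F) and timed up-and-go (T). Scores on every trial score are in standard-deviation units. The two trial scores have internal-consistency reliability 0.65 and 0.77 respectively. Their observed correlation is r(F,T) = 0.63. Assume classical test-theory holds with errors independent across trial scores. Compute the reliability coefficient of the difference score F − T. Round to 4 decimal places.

0.2162

Var(F−T) = 1 + 1 − 2·0.63 = 2 − 1.26 = 0.74.
Under uncorrelated errors the observed covariances equal the true-score covariances, so only the own-variance terms attenuate.
True-score variance = [0.65 + 0.77] − 1.26 = 1.42 − 1.26 = 0.16.
Reliability = 0.16 / 0.74 = 0.2162.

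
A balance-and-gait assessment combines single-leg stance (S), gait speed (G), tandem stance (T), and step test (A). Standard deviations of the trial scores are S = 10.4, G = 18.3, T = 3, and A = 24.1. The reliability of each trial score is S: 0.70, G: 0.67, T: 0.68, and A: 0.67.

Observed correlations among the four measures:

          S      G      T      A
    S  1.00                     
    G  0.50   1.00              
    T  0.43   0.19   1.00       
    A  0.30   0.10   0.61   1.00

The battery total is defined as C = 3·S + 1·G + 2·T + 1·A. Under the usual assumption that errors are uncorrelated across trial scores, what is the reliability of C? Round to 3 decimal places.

Var(C) = 3²·10.4² + 18.3² + 2²·3² + 24.1² + 2·[3·10.4·18.3·0.50 + 6·10.4·3·0.43 + 3·10.4·24.1·0.30 + 2·18.3·3·0.19 + 18.3·24.1·0.10 + 2·3·24.1·0.61] = 1925.14 + 1489.45 = 3414.59.
With uncorrelated errors the cross-covariances are all true-score covariance, so they carry over unchanged; only the diagonal terms shrink to ρᵢσᵢ².
True-score variance = [3²·10.4²·0.70 + 18.3²·0.67 + 2²·3²·0.68 + 24.1²·0.67] + 1489.45 = 1319.41 + 1489.45 = 2808.85.
Reliability = 2808.85 / 3414.59 = 0.823.

0.823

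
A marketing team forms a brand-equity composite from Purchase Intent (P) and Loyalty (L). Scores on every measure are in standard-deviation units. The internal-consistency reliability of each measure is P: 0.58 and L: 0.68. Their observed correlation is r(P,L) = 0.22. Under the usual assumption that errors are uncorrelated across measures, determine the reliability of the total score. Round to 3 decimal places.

Var(P+L) = 2 + 2·[0.22] = 2 + 0.44 = 2.44.
Under uncorrelated errors the observed covariances equal the true-score covariances, so only the own-variance terms attenuate.
True-score variance = [0.58 + 0.68] + 0.44 = 1.26 + 0.44 = 1.7.
Reliability = 1.7 / 2.44 = 0.697.

0.697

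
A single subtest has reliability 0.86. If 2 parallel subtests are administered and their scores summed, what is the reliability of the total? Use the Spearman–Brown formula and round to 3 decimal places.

0.925

ρ_k = kρ / (1 + (k−1)ρ) = 2·0.86 / (1 + 1·0.86) = 1.720 / 1.860 = 0.925.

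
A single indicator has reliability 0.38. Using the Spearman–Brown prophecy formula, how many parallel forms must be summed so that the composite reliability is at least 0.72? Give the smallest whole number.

k ≥ ρ*(1−ρ₁)/(ρ₁(1−ρ*)) = 0.72·0.62 / (0.38·0.28) = 4.195.
Smallest integer k = 5.

5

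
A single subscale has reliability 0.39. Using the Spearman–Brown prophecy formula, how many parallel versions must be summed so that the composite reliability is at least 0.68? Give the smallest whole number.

4

k ≥ ρ*(1−ρ₁)/(ρ₁(1−ρ*)) = 0.68·0.61 / (0.39·0.32) = 3.324.
Smallest integer k = 4.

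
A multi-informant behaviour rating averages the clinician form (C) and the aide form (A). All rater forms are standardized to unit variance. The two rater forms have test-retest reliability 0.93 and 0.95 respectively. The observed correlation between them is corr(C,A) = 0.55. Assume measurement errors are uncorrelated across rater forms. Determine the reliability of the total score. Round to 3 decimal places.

0.961

Var(C+A) = 2 + 2·[0.55] = 2 + 1.1 = 3.1.
Under uncorrelated errors the observed covariances equal the true-score covariances, so only the own-variance terms attenuate.
True-score variance = [0.93 + 0.95] + 1.1 = 1.88 + 1.1 = 2.98.
Reliability = 2.98 / 3.1 = 0.961.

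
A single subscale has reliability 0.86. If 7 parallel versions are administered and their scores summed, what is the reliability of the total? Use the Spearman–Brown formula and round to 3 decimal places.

0.977

ρ_k = kρ / (1 + (k−1)ρ) = 7·0.86 / (1 + 6·0.86) = 6.020 / 6.160 = 0.977.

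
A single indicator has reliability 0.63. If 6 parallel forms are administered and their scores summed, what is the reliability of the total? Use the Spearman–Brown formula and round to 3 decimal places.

0.911

ρ_k = kρ / (1 + (k−1)ρ) = 6·0.63 / (1 + 5·0.63) = 3.780 / 4.150 = 0.911.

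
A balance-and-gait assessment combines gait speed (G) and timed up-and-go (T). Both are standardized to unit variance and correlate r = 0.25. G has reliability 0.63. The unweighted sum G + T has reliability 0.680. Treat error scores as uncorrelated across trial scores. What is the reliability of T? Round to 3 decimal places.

0.570

Var(G+T) = 2 + 2·0.25 = 2.500.
True-score variance = ρ_G + ρ_T + 2·0.25, so 0.680 = (0.63 + ρ_T + 0.50) / 2.500.
ρ_T = 0.680·2.500 − 0.63 − 0.50 = 0.570.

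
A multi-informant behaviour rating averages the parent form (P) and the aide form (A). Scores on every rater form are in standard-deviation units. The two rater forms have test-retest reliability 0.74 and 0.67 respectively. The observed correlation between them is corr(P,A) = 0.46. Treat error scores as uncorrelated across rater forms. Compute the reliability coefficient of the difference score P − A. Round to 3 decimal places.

Var(P−A) = 1 + 1 − 2·0.46 = 2 − 0.92 = 1.08.
Because errors are independent across components, Cov(Tᵢ,Tⱼ) = Cov(Xᵢ,Xⱼ); the off-diagonal part of the true-score variance is the same as above.
True-score variance = [0.74 + 0.67] − 0.92 = 1.41 − 0.92 = 0.49.
Reliability = 0.49 / 1.08 = 0.454.

0.454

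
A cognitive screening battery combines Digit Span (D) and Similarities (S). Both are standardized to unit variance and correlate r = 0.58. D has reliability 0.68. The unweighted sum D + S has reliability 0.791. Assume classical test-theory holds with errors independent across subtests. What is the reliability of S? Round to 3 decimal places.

0.660

Var(D+S) = 2 + 2·0.58 = 3.160.
True-score variance = ρ_D + ρ_S + 2·0.58, so 0.791 = (0.68 + ρ_S + 1.16) / 3.160.
ρ_S = 0.791·3.160 − 0.68 − 1.16 = 0.660.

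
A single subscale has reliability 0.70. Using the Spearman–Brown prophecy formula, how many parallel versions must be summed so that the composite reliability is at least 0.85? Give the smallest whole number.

3

k ≥ ρ*(1−ρ₁)/(ρ₁(1−ρ*)) = 0.85·0.30 / (0.70·0.15) = 2.429.
Smallest integer k = 3.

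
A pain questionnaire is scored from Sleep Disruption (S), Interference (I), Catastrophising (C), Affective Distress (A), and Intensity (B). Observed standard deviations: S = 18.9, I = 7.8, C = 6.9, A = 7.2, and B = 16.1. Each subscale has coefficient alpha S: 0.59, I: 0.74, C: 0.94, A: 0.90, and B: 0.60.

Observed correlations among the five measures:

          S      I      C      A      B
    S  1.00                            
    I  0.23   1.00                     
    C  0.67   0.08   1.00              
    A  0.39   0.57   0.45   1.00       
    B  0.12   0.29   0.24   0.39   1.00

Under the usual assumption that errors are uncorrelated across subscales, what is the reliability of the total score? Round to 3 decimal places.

Var(S+I+C+A+B) = 18.9² + 7.8² + 6.9² + 7.2² + 16.1² + 2·[18.9·7.8·0.23 + 18.9·6.9·0.67 + 18.9·7.2·0.39 + 18.9·16.1·0.12 + 7.8·6.9·0.08 + 7.8·7.2·0.57 + 7.8·16.1·0.29 + 6.9·7.2·0.45 + 6.9·16.1·0.24 + 7.2·16.1·0.39] = 776.71 + 755.657 = 1532.37.
With uncorrelated errors the cross-covariances are all true-score covariance, so they carry over unchanged; only the diagonal terms shrink to ρᵢσᵢ².
True-score variance = [18.9²·0.59 + 7.8²·0.74 + 6.9²·0.94 + 7.2²·0.90 + 16.1²·0.60] + 755.657 = 502.711 + 755.657 = 1258.37.
Reliability = 1258.37 / 1532.37 = 0.821.

0.821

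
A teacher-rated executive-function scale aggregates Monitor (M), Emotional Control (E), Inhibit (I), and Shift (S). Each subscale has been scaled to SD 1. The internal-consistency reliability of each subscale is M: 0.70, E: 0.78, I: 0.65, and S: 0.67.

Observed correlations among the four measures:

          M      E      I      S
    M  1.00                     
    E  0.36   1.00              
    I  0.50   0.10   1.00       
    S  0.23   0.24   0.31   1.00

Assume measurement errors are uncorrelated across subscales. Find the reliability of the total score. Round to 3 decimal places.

0.840

Var(M+E+I+S) = 4 + 2·[0.36 + 0.50 + 0.23 + 0.10 + 0.24 + 0.31] = 4 + 3.48 = 7.48.
With uncorrelated errors the cross-covariances are all true-score covariance, so they carry over unchanged; only the diagonal terms shrink to ρᵢσᵢ².
True-score variance = [0.70 + 0.78 + 0.65 + 0.67] + 3.48 = 2.8 + 3.48 = 6.28.
Reliability = 6.28 / 7.48 = 0.840.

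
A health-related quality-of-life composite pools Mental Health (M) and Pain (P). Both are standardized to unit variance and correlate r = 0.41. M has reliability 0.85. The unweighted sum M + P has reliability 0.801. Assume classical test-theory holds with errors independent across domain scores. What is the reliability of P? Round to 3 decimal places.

0.589

Var(M+P) = 2 + 2·0.41 = 2.820.
True-score variance = ρ_M + ρ_P + 2·0.41, so 0.801 = (0.85 + ρ_P + 0.82) / 2.820.
ρ_P = 0.801·2.820 − 0.85 − 0.82 = 0.589.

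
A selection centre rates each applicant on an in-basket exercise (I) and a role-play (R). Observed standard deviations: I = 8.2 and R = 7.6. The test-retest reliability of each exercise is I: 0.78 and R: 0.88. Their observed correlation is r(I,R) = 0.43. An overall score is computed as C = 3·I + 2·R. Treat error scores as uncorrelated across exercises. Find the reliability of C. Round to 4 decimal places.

Var(C) = 3²·8.2² + 2²·7.6² + 2·[6·8.2·7.6·0.43] = 836.2 + 321.571 = 1157.77.
Under uncorrelated errors the observed covariances equal the true-score covariances, so only the own-variance terms attenuate.
True-score variance = [3²·8.2²·0.78 + 2²·7.6²·0.88] + 321.571 = 675.34 + 321.571 = 996.911.
Reliability = 996.911 / 1157.77 = 0.8611.

0.8611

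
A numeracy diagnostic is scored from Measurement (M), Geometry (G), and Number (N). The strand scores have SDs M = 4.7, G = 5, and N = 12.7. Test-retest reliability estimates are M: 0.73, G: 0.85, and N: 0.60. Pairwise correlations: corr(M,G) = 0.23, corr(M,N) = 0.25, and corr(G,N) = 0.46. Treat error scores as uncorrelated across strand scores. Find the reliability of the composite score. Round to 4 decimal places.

Var(M+G+N) = 4.7² + 5² + 12.7² + 2·[4.7·5·0.23 + 4.7·12.7·0.25 + 5·12.7·0.46] = 208.38 + 99.075 = 307.455.
With uncorrelated errors the cross-covariances are all true-score covariance, so they carry over unchanged; only the diagonal terms shrink to ρᵢσᵢ².
True-score variance = [4.7²·0.73 + 5²·0.85 + 12.7²·0.60] + 99.075 = 134.15 + 99.075 = 233.225.
Reliability = 233.225 / 307.455 = 0.7586.

0.7586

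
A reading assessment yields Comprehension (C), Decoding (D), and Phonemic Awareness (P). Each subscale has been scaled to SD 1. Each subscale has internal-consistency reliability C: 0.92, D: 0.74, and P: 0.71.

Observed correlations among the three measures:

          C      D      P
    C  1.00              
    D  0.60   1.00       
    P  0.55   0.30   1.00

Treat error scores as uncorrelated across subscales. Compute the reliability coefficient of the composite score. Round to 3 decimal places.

Var(C+D+P) = 3 + 2·[0.60 + 0.55 + 0.30] = 3 + 2.9 = 5.9.
Under uncorrelated errors the observed covariances equal the true-score covariances, so only the own-variance terms attenuate.
True-score variance = [0.92 + 0.74 + 0.71] + 2.9 = 2.37 + 2.9 = 5.27.
Reliability = 5.27 / 5.9 = 0.893.

0.893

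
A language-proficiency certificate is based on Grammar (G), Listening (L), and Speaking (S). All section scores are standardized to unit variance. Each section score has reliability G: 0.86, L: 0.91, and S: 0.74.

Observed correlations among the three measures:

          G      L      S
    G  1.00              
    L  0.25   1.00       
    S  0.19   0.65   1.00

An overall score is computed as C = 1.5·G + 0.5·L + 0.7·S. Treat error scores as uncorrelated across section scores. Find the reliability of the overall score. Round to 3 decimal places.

Var(C) = 1.5² + 0.5² + 0.7² + 2·[0.75·0.25 + 1.05·0.19 + 0.35·0.65] = 2.99 + 1.229 = 4.219.
With uncorrelated errors the cross-covariances are all true-score covariance, so they carry over unchanged; only the diagonal terms shrink to ρᵢσᵢ².
True-score variance = [1.5²·0.86 + 0.5²·0.91 + 0.7²·0.74] + 1.229 = 2.5251 + 1.229 = 3.7541.
Reliability = 3.7541 / 4.219 = 0.890.

0.890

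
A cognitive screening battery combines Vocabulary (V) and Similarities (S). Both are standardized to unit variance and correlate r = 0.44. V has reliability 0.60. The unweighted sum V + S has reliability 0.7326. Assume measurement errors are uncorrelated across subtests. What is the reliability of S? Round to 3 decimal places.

0.630

Var(V+S) = 2 + 2·0.44 = 2.880.
True-score variance = ρ_V + ρ_S + 2·0.44, so 0.7326 = (0.60 + ρ_S + 0.88) / 2.880.
ρ_S = 0.7326·2.880 − 0.60 − 0.88 = 0.630.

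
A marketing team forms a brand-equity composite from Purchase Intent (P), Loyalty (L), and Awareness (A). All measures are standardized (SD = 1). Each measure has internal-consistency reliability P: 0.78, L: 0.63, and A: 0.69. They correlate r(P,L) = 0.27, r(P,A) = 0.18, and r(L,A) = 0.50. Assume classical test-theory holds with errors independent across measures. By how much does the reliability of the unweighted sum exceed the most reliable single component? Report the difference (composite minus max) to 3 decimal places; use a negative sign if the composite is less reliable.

0.036

Var(sum) = 3 + 1.9 = 4.9; true-score variance = 2.1 + 1.9 = 4; composite reliability = 0.8163.
Max component reliability = 0.7800.
Difference = 0.8163 − 0.7800 = 0.036.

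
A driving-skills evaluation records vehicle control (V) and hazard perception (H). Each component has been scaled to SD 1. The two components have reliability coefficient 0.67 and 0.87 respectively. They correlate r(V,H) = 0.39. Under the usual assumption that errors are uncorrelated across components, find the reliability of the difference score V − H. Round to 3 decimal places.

0.623

Var(V−H) = 1 + 1 − 2·0.39 = 2 − 0.78 = 1.22.
Under uncorrelated errors the observed covariances equal the true-score covariances, so only the own-variance terms attenuate.
True-score variance = [0.67 + 0.87] − 0.78 = 1.54 − 0.78 = 0.76.
Reliability = 0.76 / 1.22 = 0.623.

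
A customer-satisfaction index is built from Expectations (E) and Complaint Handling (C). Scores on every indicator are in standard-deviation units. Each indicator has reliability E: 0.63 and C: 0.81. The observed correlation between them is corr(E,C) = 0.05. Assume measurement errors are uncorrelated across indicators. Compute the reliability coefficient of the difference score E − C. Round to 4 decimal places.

Var(E−C) = 1 + 1 − 2·0.05 = 2 − 0.1 = 1.9.
With uncorrelated errors the cross-covariances are all true-score covariance, so they carry over unchanged; only the diagonal terms shrink to ρᵢσᵢ².
True-score variance = [0.63 + 0.81] − 0.1 = 1.44 − 0.1 = 1.34.
Reliability = 1.34 / 1.9 = 0.7053.

0.7053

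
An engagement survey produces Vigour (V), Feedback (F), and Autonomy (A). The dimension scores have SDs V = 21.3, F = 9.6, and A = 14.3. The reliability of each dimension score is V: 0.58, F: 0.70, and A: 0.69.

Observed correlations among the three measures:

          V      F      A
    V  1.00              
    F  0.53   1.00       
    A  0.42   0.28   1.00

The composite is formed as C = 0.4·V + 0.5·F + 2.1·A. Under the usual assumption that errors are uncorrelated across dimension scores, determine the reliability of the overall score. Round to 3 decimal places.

0.763

Var(C) = 0.4²·21.3² + 0.5²·9.6² + 2.1²·14.3² + 2·[0.2·21.3·9.6·0.53 + 0.84·21.3·14.3·0.42 + 1.05·9.6·14.3·0.28] = 997.431 + 338.989 = 1336.42.
With uncorrelated errors the cross-covariances are all true-score covariance, so they carry over unchanged; only the diagonal terms shrink to ρᵢσᵢ².
True-score variance = [0.4²·21.3²·0.58 + 0.5²·9.6²·0.70 + 2.1²·14.3²·0.69] + 338.989 = 680.473 + 338.989 = 1019.46.
Reliability = 1019.46 / 1336.42 = 0.763.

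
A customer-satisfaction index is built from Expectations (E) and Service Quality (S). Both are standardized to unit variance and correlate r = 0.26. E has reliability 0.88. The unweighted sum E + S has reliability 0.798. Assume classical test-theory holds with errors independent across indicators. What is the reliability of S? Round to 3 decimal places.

Var(E+S) = 2 + 2·0.26 = 2.520.
True-score variance = ρ_E + ρ_S + 2·0.26, so 0.798 = (0.88 + ρ_S + 0.52) / 2.520.
ρ_S = 0.798·2.520 − 0.88 − 0.52 = 0.611.

0.611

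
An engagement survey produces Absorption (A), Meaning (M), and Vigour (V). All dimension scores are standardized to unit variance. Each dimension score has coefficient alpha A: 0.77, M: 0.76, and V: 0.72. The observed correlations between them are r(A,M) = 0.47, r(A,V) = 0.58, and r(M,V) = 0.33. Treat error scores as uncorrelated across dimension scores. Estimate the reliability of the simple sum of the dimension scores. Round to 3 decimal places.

0.870

Var(A+M+V) = 3 + 2·[0.47 + 0.58 + 0.33] = 3 + 2.76 = 5.76.
Because errors are independent across components, Cov(Tᵢ,Tⱼ) = Cov(Xᵢ,Xⱼ); the off-diagonal part of the true-score variance is the same as above.
True-score variance = [0.77 + 0.76 + 0.72] + 2.76 = 2.25 + 2.76 = 5.01.
Reliability = 5.01 / 5.76 = 0.870.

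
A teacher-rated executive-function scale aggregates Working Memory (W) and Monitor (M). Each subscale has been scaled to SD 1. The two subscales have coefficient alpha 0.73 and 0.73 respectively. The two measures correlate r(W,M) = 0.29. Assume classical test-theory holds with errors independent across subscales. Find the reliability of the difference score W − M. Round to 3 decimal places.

0.620

Var(W−M) = 1 + 1 − 2·0.29 = 2 − 0.58 = 1.42.
With uncorrelated errors the cross-covariances are all true-score covariance, so they carry over unchanged; only the diagonal terms shrink to ρᵢσᵢ².
True-score variance = [0.73 + 0.73] − 0.58 = 1.46 − 0.58 = 0.88.
Reliability = 0.88 / 1.42 = 0.620.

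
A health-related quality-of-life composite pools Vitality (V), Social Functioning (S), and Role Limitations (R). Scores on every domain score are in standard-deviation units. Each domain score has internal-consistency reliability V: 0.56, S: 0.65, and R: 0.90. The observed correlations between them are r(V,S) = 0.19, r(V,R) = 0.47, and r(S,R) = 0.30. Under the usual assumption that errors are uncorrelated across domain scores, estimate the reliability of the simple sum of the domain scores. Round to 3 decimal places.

Var(V+S+R) = 3 + 2·[0.19 + 0.47 + 0.30] = 3 + 1.92 = 4.92.
Because errors are independent across components, Cov(Tᵢ,Tⱼ) = Cov(Xᵢ,Xⱼ); the off-diagonal part of the true-score variance is the same as above.
True-score variance = [0.56 + 0.65 + 0.90] + 1.92 = 2.11 + 1.92 = 4.03.
Reliability = 4.03 / 4.92 = 0.819.

0.819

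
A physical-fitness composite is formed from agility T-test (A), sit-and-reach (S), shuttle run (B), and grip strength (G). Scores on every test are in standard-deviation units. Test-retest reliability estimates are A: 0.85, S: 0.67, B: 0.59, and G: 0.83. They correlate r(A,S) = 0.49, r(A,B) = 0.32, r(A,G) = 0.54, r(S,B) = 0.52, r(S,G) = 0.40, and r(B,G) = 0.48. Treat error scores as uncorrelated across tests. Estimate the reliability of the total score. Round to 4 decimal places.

0.8884

Var(A+S+B+G) = 4 + 2·[0.49 + 0.32 + 0.54 + 0.52 + 0.40 + 0.48] = 4 + 5.5 = 9.5.
Under uncorrelated errors the observed covariances equal the true-score covariances, so only the own-variance terms attenuate.
True-score variance = [0.85 + 0.67 + 0.59 + 0.83] + 5.5 = 2.94 + 5.5 = 8.44.
Reliability = 8.44 / 9.5 = 0.8884.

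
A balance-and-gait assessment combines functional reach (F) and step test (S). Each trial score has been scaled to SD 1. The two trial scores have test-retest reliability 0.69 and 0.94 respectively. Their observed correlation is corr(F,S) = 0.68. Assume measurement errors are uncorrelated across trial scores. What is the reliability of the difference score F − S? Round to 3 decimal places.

Var(F−S) = 1 + 1 − 2·0.68 = 2 − 1.36 = 0.64.
Because errors are independent across components, Cov(Tᵢ,Tⱼ) = Cov(Xᵢ,Xⱼ); the off-diagonal part of the true-score variance is the same as above.
True-score variance = [0.69 + 0.94] − 1.36 = 1.63 − 1.36 = 0.27.
Reliability = 0.27 / 0.64 = 0.422.

0.422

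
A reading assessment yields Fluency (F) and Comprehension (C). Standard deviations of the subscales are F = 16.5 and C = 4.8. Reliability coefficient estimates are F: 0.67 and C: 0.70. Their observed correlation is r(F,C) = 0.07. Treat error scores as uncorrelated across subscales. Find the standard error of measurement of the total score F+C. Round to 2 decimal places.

Var(total) = 295.29 + 11.088 = 306.378.
True-score variance = 198.536 + 11.088 = 209.624, so reliability = 0.6842.
Error variance = 306.378 − 209.624 = 96.7545; SEM = √96.7545 = 9.84.

9.84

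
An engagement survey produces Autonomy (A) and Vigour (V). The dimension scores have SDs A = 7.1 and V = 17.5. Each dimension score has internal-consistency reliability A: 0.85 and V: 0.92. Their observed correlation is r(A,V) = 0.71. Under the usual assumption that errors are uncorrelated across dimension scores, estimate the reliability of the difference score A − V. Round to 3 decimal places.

0.822

Var(A−V) = 7.1² + 17.5² − 2·7.1·17.5·0.71 = 356.66 − 176.435 = 180.225.
With uncorrelated errors the cross-covariances are all true-score covariance, so they carry over unchanged; only the diagonal terms shrink to ρᵢσᵢ².
True-score variance = [7.1²·0.85 + 17.5²·0.92] − 176.435 = 324.599 − 176.435 = 148.163.
Reliability = 148.163 / 180.225 = 0.822.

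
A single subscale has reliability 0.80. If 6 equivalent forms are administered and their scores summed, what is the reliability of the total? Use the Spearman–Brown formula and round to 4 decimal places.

0.9600

ρ_k = kρ / (1 + (k−1)ρ) = 6·0.80 / (1 + 5·0.80) = 4.800 / 5.000 = 0.9600.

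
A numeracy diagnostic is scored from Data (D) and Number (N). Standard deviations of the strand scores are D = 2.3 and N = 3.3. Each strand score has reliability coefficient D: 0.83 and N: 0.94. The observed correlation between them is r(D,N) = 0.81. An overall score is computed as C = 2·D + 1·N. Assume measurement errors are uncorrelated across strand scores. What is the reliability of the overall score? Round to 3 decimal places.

0.925

Var(C) = 2²·2.3² + 3.3² + 2·[2·2.3·3.3·0.81] = 32.05 + 24.5916 = 56.6416.
Because errors are independent across components, Cov(Tᵢ,Tⱼ) = Cov(Xᵢ,Xⱼ); the off-diagonal part of the true-score variance is the same as above.
True-score variance = [2²·2.3²·0.83 + 3.3²·0.94] + 24.5916 = 27.7994 + 24.5916 = 52.391.
Reliability = 52.391 / 56.6416 = 0.925.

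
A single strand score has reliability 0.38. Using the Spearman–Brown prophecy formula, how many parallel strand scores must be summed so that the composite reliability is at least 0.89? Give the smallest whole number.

k ≥ ρ*(1−ρ₁)/(ρ₁(1−ρ*)) = 0.89·0.62 / (0.38·0.11) = 13.201.
Smallest integer k = 14.

14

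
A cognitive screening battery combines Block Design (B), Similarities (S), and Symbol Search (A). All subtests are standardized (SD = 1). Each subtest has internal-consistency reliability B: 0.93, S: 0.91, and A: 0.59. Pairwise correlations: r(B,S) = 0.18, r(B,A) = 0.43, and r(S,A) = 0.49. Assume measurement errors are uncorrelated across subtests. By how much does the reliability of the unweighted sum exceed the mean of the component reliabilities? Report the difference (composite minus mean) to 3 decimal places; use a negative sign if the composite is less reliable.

0.080

Var(sum) = 3 + 2.2 = 5.2; true-score variance = 2.43 + 2.2 = 4.63; composite reliability = 0.8904.
Mean component reliability = 0.8100.
Difference = 0.8904 − 0.8100 = 0.080.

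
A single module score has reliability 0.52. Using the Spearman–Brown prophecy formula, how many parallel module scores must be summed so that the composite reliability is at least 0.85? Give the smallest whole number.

k ≥ ρ*(1−ρ₁)/(ρ₁(1−ρ*)) = 0.85·0.48 / (0.52·0.15) = 5.231.
Smallest integer k = 6.

6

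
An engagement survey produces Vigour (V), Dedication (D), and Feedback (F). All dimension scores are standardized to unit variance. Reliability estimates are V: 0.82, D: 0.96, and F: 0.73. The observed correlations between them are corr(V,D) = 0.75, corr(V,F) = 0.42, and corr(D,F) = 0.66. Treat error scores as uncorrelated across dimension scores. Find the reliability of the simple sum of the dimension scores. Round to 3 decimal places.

Var(V+D+F) = 3 + 2·[0.75 + 0.42 + 0.66] = 3 + 3.66 = 6.66.
Because errors are independent across components, Cov(Tᵢ,Tⱼ) = Cov(Xᵢ,Xⱼ); the off-diagonal part of the true-score variance is the same as above.
True-score variance = [0.82 + 0.96 + 0.73] + 3.66 = 2.51 + 3.66 = 6.17.
Reliability = 6.17 / 6.66 = 0.926.

0.926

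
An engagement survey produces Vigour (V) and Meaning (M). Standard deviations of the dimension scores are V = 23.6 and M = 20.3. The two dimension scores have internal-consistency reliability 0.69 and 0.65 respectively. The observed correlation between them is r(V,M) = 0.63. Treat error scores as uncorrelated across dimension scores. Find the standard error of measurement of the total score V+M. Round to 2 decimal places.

17.80

Var(total) = 969.05 + 603.641 = 1572.69.
True-score variance = 652.161 + 603.641 = 1255.8, so reliability = 0.7985.
Error variance = 1572.69 − 1255.8 = 316.889; SEM = √316.889 = 17.80.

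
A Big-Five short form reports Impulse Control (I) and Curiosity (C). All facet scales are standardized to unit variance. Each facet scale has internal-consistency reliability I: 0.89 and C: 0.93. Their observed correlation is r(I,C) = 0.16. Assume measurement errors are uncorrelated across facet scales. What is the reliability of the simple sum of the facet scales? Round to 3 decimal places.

Var(I+C) = 2 + 2·[0.16] = 2 + 0.32 = 2.32.
Under uncorrelated errors the observed covariances equal the true-score covariances, so only the own-variance terms attenuate.
True-score variance = [0.89 + 0.93] + 0.32 = 1.82 + 0.32 = 2.14.
Reliability = 2.14 / 2.32 = 0.922.

0.922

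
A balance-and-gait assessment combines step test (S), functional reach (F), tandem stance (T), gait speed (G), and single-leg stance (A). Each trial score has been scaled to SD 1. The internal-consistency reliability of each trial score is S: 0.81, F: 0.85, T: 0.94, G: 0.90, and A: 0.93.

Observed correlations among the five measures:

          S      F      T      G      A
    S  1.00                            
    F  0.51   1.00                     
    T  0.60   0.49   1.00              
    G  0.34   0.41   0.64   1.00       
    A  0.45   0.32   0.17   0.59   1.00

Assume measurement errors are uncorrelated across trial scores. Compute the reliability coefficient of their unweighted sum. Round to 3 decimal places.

Var(S+F+T+G+A) = 5 + 2·[0.51 + 0.60 + 0.34 + 0.45 + 0.49 + 0.41 + 0.32 + 0.64 + 0.17 + 0.59] = 5 + 9.04 = 14.04.
Under uncorrelated errors the observed covariances equal the true-score covariances, so only the own-variance terms attenuate.
True-score variance = [0.81 + 0.85 + 0.94 + 0.90 + 0.93] + 9.04 = 4.43 + 9.04 = 13.47.
Reliability = 13.47 / 14.04 = 0.959.

0.959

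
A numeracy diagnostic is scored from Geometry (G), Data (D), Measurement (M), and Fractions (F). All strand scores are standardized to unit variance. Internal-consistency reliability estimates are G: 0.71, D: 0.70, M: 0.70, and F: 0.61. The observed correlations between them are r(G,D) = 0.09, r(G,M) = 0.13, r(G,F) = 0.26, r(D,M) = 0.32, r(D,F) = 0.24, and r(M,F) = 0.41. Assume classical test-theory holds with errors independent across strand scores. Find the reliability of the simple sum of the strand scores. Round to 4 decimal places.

0.8145

Var(G+D+M+F) = 4 + 2·[0.09 + 0.13 + 0.26 + 0.32 + 0.24 + 0.41] = 4 + 2.9 = 6.9.
Under uncorrelated errors the observed covariances equal the true-score covariances, so only the own-variance terms attenuate.
True-score variance = [0.71 + 0.70 + 0.70 + 0.61] + 2.9 = 2.72 + 2.9 = 5.62.
Reliability = 5.62 / 6.9 = 0.8145.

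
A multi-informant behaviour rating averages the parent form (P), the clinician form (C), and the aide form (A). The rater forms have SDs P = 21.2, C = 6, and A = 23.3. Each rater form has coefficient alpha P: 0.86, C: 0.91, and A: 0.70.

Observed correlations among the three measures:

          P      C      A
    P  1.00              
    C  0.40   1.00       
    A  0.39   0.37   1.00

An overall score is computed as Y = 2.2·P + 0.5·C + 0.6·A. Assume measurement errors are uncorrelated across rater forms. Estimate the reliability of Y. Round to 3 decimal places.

Var(Y) = 2.2²·21.2² + 0.5²·6² + 0.6²·23.3² + 2·[1.1·21.2·6·0.40 + 1.32·21.2·23.3·0.39 + 0.3·6·23.3·0.37] = 2379.73 + 651.553 = 3031.28.
Because errors are independent across components, Cov(Tᵢ,Tⱼ) = Cov(Xᵢ,Xⱼ); the off-diagonal part of the true-score variance is the same as above.
True-score variance = [2.2²·21.2²·0.86 + 0.5²·6²·0.91 + 0.6²·23.3²·0.70] + 651.553 = 2015.75 + 651.553 = 2667.3.
Reliability = 2667.3 / 3031.28 = 0.880.

0.880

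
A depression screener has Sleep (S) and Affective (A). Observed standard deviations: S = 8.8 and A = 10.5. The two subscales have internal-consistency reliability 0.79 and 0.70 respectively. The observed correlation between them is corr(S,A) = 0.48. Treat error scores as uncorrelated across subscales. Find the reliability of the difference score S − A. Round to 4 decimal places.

0.5016

Var(S−A) = 8.8² + 10.5² − 2·8.8·10.5·0.48 = 187.69 − 88.704 = 98.986.
Under uncorrelated errors the observed covariances equal the true-score covariances, so only the own-variance terms attenuate.
True-score variance = [8.8²·0.79 + 10.5²·0.70] − 88.704 = 138.353 − 88.704 = 49.6486.
Reliability = 49.6486 / 98.986 = 0.5016.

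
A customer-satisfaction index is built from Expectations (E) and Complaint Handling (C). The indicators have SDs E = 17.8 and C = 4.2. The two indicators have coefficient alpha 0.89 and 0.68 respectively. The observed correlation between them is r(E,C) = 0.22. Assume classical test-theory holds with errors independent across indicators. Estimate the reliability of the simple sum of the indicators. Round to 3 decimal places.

Var(E+C) = 17.8² + 4.2² + 2·[17.8·4.2·0.22] = 334.48 + 32.8944 = 367.374.
Because errors are independent across components, Cov(Tᵢ,Tⱼ) = Cov(Xᵢ,Xⱼ); the off-diagonal part of the true-score variance is the same as above.
True-score variance = [17.8²·0.89 + 4.2²·0.68] + 32.8944 = 293.983 + 32.8944 = 326.877.
Reliability = 326.877 / 367.374 = 0.890.

0.890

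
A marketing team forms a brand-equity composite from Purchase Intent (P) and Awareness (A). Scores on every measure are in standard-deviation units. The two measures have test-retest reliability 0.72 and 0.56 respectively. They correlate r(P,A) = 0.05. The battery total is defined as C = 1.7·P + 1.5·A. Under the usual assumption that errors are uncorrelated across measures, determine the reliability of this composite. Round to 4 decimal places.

0.6665

Var(C) = 1.7² + 1.5² + 2·[2.55·0.05] = 5.14 + 0.255 = 5.395.
Because errors are independent across components, Cov(Tᵢ,Tⱼ) = Cov(Xᵢ,Xⱼ); the off-diagonal part of the true-score variance is the same as above.
True-score variance = [1.7²·0.72 + 1.5²·0.56] + 0.255 = 3.3408 + 0.255 = 3.5958.
Reliability = 3.5958 / 5.395 = 0.6665.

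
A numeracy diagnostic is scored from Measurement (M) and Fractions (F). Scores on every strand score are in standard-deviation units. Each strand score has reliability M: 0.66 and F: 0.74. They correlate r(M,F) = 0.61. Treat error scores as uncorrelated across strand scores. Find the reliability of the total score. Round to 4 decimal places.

Var(M+F) = 2 + 2·[0.61] = 2 + 1.22 = 3.22.
Because errors are independent across components, Cov(Tᵢ,Tⱼ) = Cov(Xᵢ,Xⱼ); the off-diagonal part of the true-score variance is the same as above.
True-score variance = [0.66 + 0.74] + 1.22 = 1.4 + 1.22 = 2.62.
Reliability = 2.62 / 3.22 = 0.8137.

0.8137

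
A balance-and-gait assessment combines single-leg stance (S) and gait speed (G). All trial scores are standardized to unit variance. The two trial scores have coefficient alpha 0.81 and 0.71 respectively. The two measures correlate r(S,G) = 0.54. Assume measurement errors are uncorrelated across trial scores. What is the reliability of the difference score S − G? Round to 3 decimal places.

Var(S−G) = 1 + 1 − 2·0.54 = 2 − 1.08 = 0.92.
With uncorrelated errors the cross-covariances are all true-score covariance, so they carry over unchanged; only the diagonal terms shrink to ρᵢσᵢ².
True-score variance = [0.81 + 0.71] − 1.08 = 1.52 − 1.08 = 0.44.
Reliability = 0.44 / 0.92 = 0.478.

0.478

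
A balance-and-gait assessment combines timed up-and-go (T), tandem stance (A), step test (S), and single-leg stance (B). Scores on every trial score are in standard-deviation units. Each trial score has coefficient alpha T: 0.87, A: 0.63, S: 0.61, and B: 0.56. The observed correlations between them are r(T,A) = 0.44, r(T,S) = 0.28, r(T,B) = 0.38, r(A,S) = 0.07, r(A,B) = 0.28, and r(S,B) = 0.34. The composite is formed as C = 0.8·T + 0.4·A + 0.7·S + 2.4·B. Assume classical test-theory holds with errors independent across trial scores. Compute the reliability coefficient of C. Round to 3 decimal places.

Var(C) = 0.8² + 0.4² + 0.7² + 2.4² + 2·[0.32·0.44 + 0.56·0.28 + 1.92·0.38 + 0.28·0.07 + 0.96·0.28 + 1.68·0.34] = 7.05 + 3.7736 = 10.8236.
Because errors are independent across components, Cov(Tᵢ,Tⱼ) = Cov(Xᵢ,Xⱼ); the off-diagonal part of the true-score variance is the same as above.
True-score variance = [0.8²·0.87 + 0.4²·0.63 + 0.7²·0.61 + 2.4²·0.56] + 3.7736 = 4.1821 + 3.7736 = 7.9557.
Reliability = 7.9557 / 10.8236 = 0.735.

0.735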